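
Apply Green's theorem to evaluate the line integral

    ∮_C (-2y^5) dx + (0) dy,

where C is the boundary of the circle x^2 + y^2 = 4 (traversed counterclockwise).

Green's theorem converts the closed line integral into a double integral over the enclosed region D:

    ∮_C P dx + Q dy = ∬_D (∂Q/∂x - ∂P/∂y) dA.

Here P = -2y^5, Q = 0, so

    ∂Q/∂x = 0,    ∂P/∂y = -10y^4,
    ∂Q/∂x - ∂P/∂y = 10y^4.

D is the region x^2 + y^2 ≤ 4. Evaluating the double integral:

In polar coordinates (x = r cos θ, y = r sin θ, dA = r dr dθ) the integrand becomes 10r^4sin(θ)^4, so

    ∬_D (10y^4) dA = ∫_0^{2π} ∫_0^{2} (10r^4sin(θ)^4) · r dr dθ.

Inner (r from 0 to 2): 320sin(θ)^4/3.
Outer (θ from 0 to 2π): 80π.

Therefore ∮_C P dx + Q dy = 80π.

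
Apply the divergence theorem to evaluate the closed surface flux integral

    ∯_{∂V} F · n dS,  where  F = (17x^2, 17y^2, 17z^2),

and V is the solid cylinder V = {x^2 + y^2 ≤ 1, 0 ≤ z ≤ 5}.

By the divergence theorem,

    ∯_{∂V} F · n dS = ∭_V (∇ · F) dV.

Compute the divergence:
    ∇ · F = ∂F_x/∂x + ∂F_y/∂y + ∂F_z/∂z = 34x + 34y + 34z.

In cylindrical coordinates, x = r cos(θ), y = r sin(θ), z = z, dV = r dr dθ dz, with 0 ≤ r ≤ 1, 0 ≤ θ ≤ 2π, 0 ≤ z ≤ 5.

The integrand, after substitution and multiplying by the volume element, becomes (34sqrt(2)r sin(θ + π/4) + 34z) · r, so

    ∭_V (∇·F) dV = ∫_0^{2π} ∫_0^{1} ∫_0^{5} (34sqrt(2)r sin(θ + π/4) + 34z) · r dz dr dθ.

Inner (z from 0 to 5): 85r (2sqrt(2)r sin(θ + π/4) + 5).
Middle (r from 0 to 1): 170sqrt(2)sin(θ + π/4)/3 + 425/2.
Outer (θ from 0 to 2π): 425π.

Therefore ∯_{∂V} F · n dS = 425π.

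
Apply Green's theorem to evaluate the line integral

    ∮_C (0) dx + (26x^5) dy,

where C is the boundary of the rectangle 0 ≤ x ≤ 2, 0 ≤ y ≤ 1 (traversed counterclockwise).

Green's theorem converts the closed line integral into a double integral over the enclosed region D:

    ∮_C P dx + Q dy = ∬_D (∂Q/∂x - ∂P/∂y) dA.

Here P = 0, Q = 26x^5, so

    ∂Q/∂x = 130x^4,    ∂P/∂y = 0,
    ∂Q/∂x - ∂P/∂y = 130x^4.

D is the region 0 ≤ x ≤ 2, 0 ≤ y ≤ 1. Evaluating the double integral:

    ∬_D (130x^4) dA = ∫_0^{2} ∫_0^{1} (130x^4) dy dx.

Inner (y from 0 to 1): 130x^4.
Outer (x from 0 to 2): 832.

Therefore ∮_C P dx + Q dy = 832.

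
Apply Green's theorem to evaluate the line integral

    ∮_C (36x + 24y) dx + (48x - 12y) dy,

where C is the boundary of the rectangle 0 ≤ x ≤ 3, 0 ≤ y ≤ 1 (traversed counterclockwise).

Green's theorem converts the closed line integral into a double integral over the enclosed region D:

    ∮_C P dx + Q dy = ∬_D (∂Q/∂x - ∂P/∂y) dA.

Here P = 36x + 24y, Q = 48x - 12y, so

    ∂Q/∂x = 48,    ∂P/∂y = 24,
    ∂Q/∂x - ∂P/∂y = 24.

D is the region 0 ≤ x ≤ 3, 0 ≤ y ≤ 1. Evaluating the double integral:

    ∬_D (24) dA = ∫_0^{3} ∫_0^{1} (24) dy dx.

Inner (y from 0 to 1): 24.
Outer (x from 0 to 3): 72.

Therefore ∮_C P dx + Q dy = 72.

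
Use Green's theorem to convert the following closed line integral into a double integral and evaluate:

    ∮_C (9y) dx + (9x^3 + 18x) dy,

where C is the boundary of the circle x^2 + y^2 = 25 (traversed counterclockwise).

Green's theorem converts the closed line integral into a double integral over the enclosed region D:

    ∮_C P dx + Q dy = ∬_D (∂Q/∂x - ∂P/∂y) dA.

Here P = 9y, Q = 9x^3 + 18x, so

    ∂Q/∂x = 27x^2 + 18,    ∂P/∂y = 9,
    ∂Q/∂x - ∂P/∂y = 27x^2 + 9.

D is the region x^2 + y^2 ≤ 25. Evaluating the double integral:

In polar coordinates (x = r cos θ, y = r sin θ, dA = r dr dθ) the integrand becomes 27r^2cos(θ)^2 + 9, so

    ∬_D (27x^2 + 9) dA = ∫_0^{2π} ∫_0^{5} (27r^2cos(θ)^2 + 9) · r dr dθ.

Inner (r from 0 to 5): 16875cos(θ)^2/4 + 225/2.
Outer (θ from 0 to 2π): 17775π/4.

Therefore ∮_C P dx + Q dy = 17775π/4.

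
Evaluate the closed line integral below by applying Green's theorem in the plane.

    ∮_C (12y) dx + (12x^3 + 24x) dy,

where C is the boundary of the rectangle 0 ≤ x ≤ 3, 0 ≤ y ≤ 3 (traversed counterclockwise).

Green's theorem converts the closed line integral into a double integral over the enclosed region D:

    ∮_C P dx + Q dy = ∬_D (∂Q/∂x - ∂P/∂y) dA.

Here P = 12y, Q = 12x^3 + 24x, so

    ∂Q/∂x = 36x^2 + 24,    ∂P/∂y = 12,
    ∂Q/∂x - ∂P/∂y = 36x^2 + 12.

D is the region 0 ≤ x ≤ 3, 0 ≤ y ≤ 3. Evaluating the double integral:

    ∬_D (36x^2 + 12) dA = ∫_0^{3} ∫_0^{3} (36x^2 + 12) dy dx.

Inner (y from 0 to 3): 108x^2 + 36.
Outer (x from 0 to 3): 1080.

Therefore ∮_C P dx + Q dy = 1080.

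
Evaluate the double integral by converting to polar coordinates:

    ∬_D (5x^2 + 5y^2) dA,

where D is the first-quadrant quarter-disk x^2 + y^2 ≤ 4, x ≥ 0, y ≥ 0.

The region D is 0 ≤ r ≤ 2, 0 ≤ θ ≤ π/2 in polar coordinates, where x = r cos(θ), y = r sin(θ), and dA = r dr dθ.

Under the substitution, the integrand becomes 5r^2, so

    ∬_D (5x^2 + 5y^2) dA = ∫_{0}^{π/2} ∫_{0}^{2} (5r^2) · r dr dθ.

Inner integral (in r): ∫_{0}^{2} (5r^2) · r dr = 20.

Outer integral (in θ): ∫_{0}^{π/2} (20) dθ = 10π.

Therefore ∬_D (5x^2 + 5y^2) dA = 10π.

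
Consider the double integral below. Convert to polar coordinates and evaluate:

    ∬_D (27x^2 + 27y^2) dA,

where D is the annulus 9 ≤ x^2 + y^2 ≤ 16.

The region D is 3 ≤ r ≤ 4, 0 ≤ θ ≤ 2π in polar coordinates, where x = r cos(θ), y = r sin(θ), and dA = r dr dθ.

Under the substitution, the integrand becomes 27r^2, so

    ∬_D (27x^2 + 27y^2) dA = ∫_{0}^{2π} ∫_{3}^{4} (27r^2) · r dr dθ.

Inner integral (in r): ∫_{3}^{4} (27r^2) · r dr = 4725/4.

Outer integral (in θ): ∫_{0}^{2π} (4725/4) dθ = 4725π/2.

Therefore ∬_D (27x^2 + 27y^2) dA = 4725π/2.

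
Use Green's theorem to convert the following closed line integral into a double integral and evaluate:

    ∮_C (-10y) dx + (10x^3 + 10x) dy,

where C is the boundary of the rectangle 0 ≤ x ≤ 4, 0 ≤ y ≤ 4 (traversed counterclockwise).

Green's theorem converts the closed line integral into a double integral over the enclosed region D:

    ∮_C P dx + Q dy = ∬_D (∂Q/∂x - ∂P/∂y) dA.

Here P = -10y, Q = 10x^3 + 10x, so

    ∂Q/∂x = 30x^2 + 10,    ∂P/∂y = -10,
    ∂Q/∂x - ∂P/∂y = 30x^2 + 20.

D is the region 0 ≤ x ≤ 4, 0 ≤ y ≤ 4. Evaluating the double integral:

    ∬_D (30x^2 + 20) dA = ∫_0^{4} ∫_0^{4} (30x^2 + 20) dy dx.

Inner (y from 0 to 4): 120x^2 + 80.
Outer (x from 0 to 4): 2880.

Therefore ∮_C P dx + Q dy = 2880.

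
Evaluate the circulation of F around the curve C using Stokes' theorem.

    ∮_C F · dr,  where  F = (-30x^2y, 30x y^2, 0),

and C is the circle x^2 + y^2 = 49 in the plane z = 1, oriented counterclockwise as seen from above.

Let S be the flat disk x^2 + y^2 ≤ 49 in the plane z = 1, with upward unit normal n̂ = ẑ. By Stokes' theorem,

    ∮_C F · dr = ∬_S (∇ × F) · n̂ dS = ∬_D (curl F)_z dA,

where D is the disk x^2 + y^2 ≤ 49.

Compute the curl of F = (-30x^2y, 30x y^2, 0):
    (∇ × F)_x = ∂F_z/∂y - ∂F_y/∂z = 0,
    (∇ × F)_y = ∂F_x/∂z - ∂F_z/∂x = 0,
    (∇ × F)_z = ∂F_y/∂x - ∂F_x/∂y = 30x^2 + 30y^2.

On z = 1, (curl F)_z = 30x^2 + 30y^2.

Convert to polar (x = r cos θ, y = r sin θ, dA = r dr dθ); the integrand becomes 30r^2, so

    ∬_D (curl F)_z dA = ∫_0^{2π} ∫_0^{7} (30r^2) · r dr dθ.

Inner (r from 0 to 7): 36015/2.
Outer (θ from 0 to 2π): 36015π.

Therefore ∮_C F · dr = 36015π.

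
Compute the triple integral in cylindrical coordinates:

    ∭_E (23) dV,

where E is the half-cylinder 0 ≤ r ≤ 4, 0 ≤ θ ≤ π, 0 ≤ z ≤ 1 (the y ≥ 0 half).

In cylindrical coordinates, x = r cos(θ), y = r sin(θ), z = z, and dV = r dr dθ dz.

The integrand becomes 23, so

    ∭_E (23) dV = ∫_{0}^{π} ∫_{0}^{4} ∫_{0}^{1} (23) · r dz dr dθ.

Inner (z): 23r.
Middle (r from 0 to 4): 184.
Outer (θ): 184π.

Therefore the triple integral equals 184π.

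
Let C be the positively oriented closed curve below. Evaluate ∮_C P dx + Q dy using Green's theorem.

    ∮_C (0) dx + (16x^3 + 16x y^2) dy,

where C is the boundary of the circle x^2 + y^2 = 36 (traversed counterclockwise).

Green's theorem converts the closed line integral into a double integral over the enclosed region D:

    ∮_C P dx + Q dy = ∬_D (∂Q/∂x - ∂P/∂y) dA.

Here P = 0, Q = 16x^3 + 16x y^2, so

    ∂Q/∂x = 48x^2 + 16y^2,    ∂P/∂y = 0,
    ∂Q/∂x - ∂P/∂y = 48x^2 + 16y^2.

D is the region x^2 + y^2 ≤ 36. Evaluating the double integral:

In polar coordinates (x = r cos θ, y = r sin θ, dA = r dr dθ) the integrand becomes 16r^2(cos(2θ) + 2), so

    ∬_D (48x^2 + 16y^2) dA = ∫_0^{2π} ∫_0^{6} (16r^2(cos(2θ) + 2)) · r dr dθ.

Inner (r from 0 to 6): 5184cos(2θ) + 10368.
Outer (θ from 0 to 2π): 20736π.

Therefore ∮_C P dx + Q dy = 20736π.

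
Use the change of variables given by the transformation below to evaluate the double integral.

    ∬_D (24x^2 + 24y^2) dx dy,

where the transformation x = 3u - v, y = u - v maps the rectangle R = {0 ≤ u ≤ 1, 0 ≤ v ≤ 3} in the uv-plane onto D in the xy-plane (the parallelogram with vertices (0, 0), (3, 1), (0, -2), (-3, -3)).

Compute the Jacobian determinant of (x, y) with respect to (u, v):

    ∂(x,y)/∂(u,v) = | 3  -1 | = (3)(-1) - (-1)(1) = -2.
                   | 1  -1 |

Its absolute value is |J| = 2 (the area scaling factor).

Substituting x = 3u - v, y = u - v into the integrand,

    24x^2 + 24y^2 → 240u^2 - 192u v + 48v^2,

so the integral becomes

    ∬_R (240u^2 - 192u v + 48v^2) · |J| du dv = ∫_0^1 ∫_0^3 (480u^2 - 384u v + 96v^2) dv du.

Inner (v): 1440u^2 - 1728u + 864.
Outer (u): 480.

Therefore ∬_D (24x^2 + 24y^2) dx dy = 480.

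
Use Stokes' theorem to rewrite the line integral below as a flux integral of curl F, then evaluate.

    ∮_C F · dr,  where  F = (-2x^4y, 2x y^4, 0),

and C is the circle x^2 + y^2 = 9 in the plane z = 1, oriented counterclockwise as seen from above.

Let S be the flat disk x^2 + y^2 ≤ 9 in the plane z = 1, with upward unit normal n̂ = ẑ. By Stokes' theorem,

    ∮_C F · dr = ∬_S (∇ × F) · n̂ dS = ∬_D (curl F)_z dA,

where D is the disk x^2 + y^2 ≤ 9.

Compute the curl of F = (-2x^4y, 2x y^4, 0):
    (∇ × F)_x = ∂F_z/∂y - ∂F_y/∂z = 0,
    (∇ × F)_y = ∂F_x/∂z - ∂F_z/∂x = 0,
    (∇ × F)_z = ∂F_y/∂x - ∂F_x/∂y = 2x^4 + 2y^4.

On z = 1, (curl F)_z = 2x^4 + 2y^4.

Convert to polar (x = r cos θ, y = r sin θ, dA = r dr dθ); the integrand becomes 2r^4(sin(θ)^4 + cos(θ)^4), so

    ∬_D (curl F)_z dA = ∫_0^{2π} ∫_0^{3} (2r^4(sin(θ)^4 + cos(θ)^4)) · r dr dθ.

Inner (r from 0 to 3): 243sin(θ)^4 + 243cos(θ)^4.
Outer (θ from 0 to 2π): 729π/2.

Therefore ∮_C F · dr = 729π/2.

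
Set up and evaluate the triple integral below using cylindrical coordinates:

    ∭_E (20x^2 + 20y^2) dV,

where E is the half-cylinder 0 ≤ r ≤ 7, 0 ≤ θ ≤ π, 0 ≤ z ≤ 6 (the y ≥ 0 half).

In cylindrical coordinates, x = r cos(θ), y = r sin(θ), z = z, and dV = r dr dθ dz.

The integrand becomes 20r^2, so

    ∭_E (20x^2 + 20y^2) dV = ∫_{0}^{π} ∫_{0}^{7} ∫_{0}^{6} (20r^2) · r dz dr dθ.

Inner (z): 120r^3.
Middle (r from 0 to 7): 72030.
Outer (θ): 72030π.

Therefore the triple integral equals 72030π.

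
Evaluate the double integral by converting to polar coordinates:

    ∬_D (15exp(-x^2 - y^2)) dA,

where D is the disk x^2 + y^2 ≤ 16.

The region D is 0 ≤ r ≤ 4, 0 ≤ θ ≤ 2π in polar coordinates, where x = r cos(θ), y = r sin(θ), and dA = r dr dθ.

Under the substitution, the integrand becomes 15exp(-r^2), so

    ∬_D (15exp(-x^2 - y^2)) dA = ∫_{0}^{2π} ∫_{0}^{4} (15exp(-r^2)) · r dr dθ.

Inner integral (in r): ∫_{0}^{4} (15exp(-r^2)) · r dr = 15/2 - 15exp(-16)/2.

Outer integral (in θ): ∫_{0}^{2π} (15/2 - 15exp(-16)/2) dθ = -15π exp(-16) + 15π.

Therefore ∬_D (15exp(-x^2 - y^2)) dA = -15π exp(-16) + 15π.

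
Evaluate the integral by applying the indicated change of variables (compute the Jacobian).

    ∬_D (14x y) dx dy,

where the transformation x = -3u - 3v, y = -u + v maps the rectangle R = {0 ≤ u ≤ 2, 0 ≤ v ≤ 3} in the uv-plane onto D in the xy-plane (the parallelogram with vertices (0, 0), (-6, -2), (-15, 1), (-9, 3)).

Compute the Jacobian determinant of (x, y) with respect to (u, v):

    ∂(x,y)/∂(u,v) = | -3  -3 | = (-3)(1) - (-3)(-1) = -6.
                   | -1  1 |

Its absolute value is |J| = 6 (the area scaling factor).

Substituting x = -3u - 3v, y = -u + v into the integrand,

    14x y → 42u^2 - 42v^2,

so the integral becomes

    ∬_R (42u^2 - 42v^2) · |J| du dv = ∫_0^2 ∫_0^3 (252u^2 - 252v^2) dv du.

Inner (v): 756u^2 - 2268.
Outer (u): -2520.

Therefore ∬_D (14x y) dx dy = -2520.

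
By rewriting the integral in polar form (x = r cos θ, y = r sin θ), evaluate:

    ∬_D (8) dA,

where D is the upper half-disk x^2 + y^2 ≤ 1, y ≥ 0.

The region D is 0 ≤ r ≤ 1, 0 ≤ θ ≤ π in polar coordinates, where x = r cos(θ), y = r sin(θ), and dA = r dr dθ.

Under the substitution, the integrand becomes 8, so

    ∬_D (8) dA = ∫_{0}^{π} ∫_{0}^{1} (8) · r dr dθ.

Inner integral (in r): ∫_{0}^{1} (8) · r dr = 4.

Outer integral (in θ): ∫_{0}^{π} (4) dθ = 4π.

Therefore ∬_D (8) dA = 4π.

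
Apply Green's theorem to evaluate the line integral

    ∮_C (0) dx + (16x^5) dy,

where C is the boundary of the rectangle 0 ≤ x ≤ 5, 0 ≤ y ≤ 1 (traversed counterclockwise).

Green's theorem converts the closed line integral into a double integral over the enclosed region D:

    ∮_C P dx + Q dy = ∬_D (∂Q/∂x - ∂P/∂y) dA.

Here P = 0, Q = 16x^5, so

    ∂Q/∂x = 80x^4,    ∂P/∂y = 0,
    ∂Q/∂x - ∂P/∂y = 80x^4.

D is the region 0 ≤ x ≤ 5, 0 ≤ y ≤ 1. Evaluating the double integral:

    ∬_D (80x^4) dA = ∫_0^{5} ∫_0^{1} (80x^4) dy dx.

Inner (y from 0 to 1): 80x^4.
Outer (x from 0 to 5): 50000.

Therefore ∮_C P dx + Q dy = 50000.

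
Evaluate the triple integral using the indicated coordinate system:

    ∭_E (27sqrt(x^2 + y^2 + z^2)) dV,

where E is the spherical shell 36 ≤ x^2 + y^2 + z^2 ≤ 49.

In spherical coordinates, x = ρ sin(φ) cos(θ), y = ρ sin(φ) sin(θ), z = ρ cos(φ), and dV = ρ^2 sin(φ) dρ dφ dθ.

The integrand becomes 27ρ, so

    ∭_E (27sqrt(x^2 + y^2 + z^2)) dV = ∫_{0}^{2π} ∫_{0}^{π} ∫_{6}^{7} (27ρ) · ρ^2 sin(φ) dρ dφ dθ.

Inner (ρ): 29835sin(φ)/4.
Middle (φ): 29835/2.
Outer (θ): 29835π.

Therefore the triple integral equals 29835π.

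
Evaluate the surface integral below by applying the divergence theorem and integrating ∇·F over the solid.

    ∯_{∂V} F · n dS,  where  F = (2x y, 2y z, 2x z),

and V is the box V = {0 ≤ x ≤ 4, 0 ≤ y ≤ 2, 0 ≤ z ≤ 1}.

By the divergence theorem,

    ∯_{∂V} F · n dS = ∭_V (∇ · F) dV.

Compute the divergence:
    ∇ · F = ∂F_x/∂x + ∂F_y/∂y + ∂F_z/∂z = 2y + 2z + 2x = 2x + 2y + 2z.

V is a rectangular box, so dV = dx dy dz with 0 ≤ x ≤ 4, 0 ≤ y ≤ 2, 0 ≤ z ≤ 1.

Integrate (2x + 2y + 2z) over V as an iterated integral:

    ∭_V (∇·F) dV = ∫_0^{4} ∫_0^{2} ∫_0^{1} (2x + 2y + 2z) dz dy dx.

Inner (z from 0 to 1): 2x + 2y + 1.
Middle (y from 0 to 2): 4x + 6.
Outer (x from 0 to 4): 56.

Therefore ∯_{∂V} F · n dS = 56.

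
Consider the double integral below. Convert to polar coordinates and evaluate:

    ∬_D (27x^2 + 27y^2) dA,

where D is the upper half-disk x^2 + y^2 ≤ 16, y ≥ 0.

The region D is 0 ≤ r ≤ 4, 0 ≤ θ ≤ π in polar coordinates, where x = r cos(θ), y = r sin(θ), and dA = r dr dθ.

Under the substitution, the integrand becomes 27r^2, so

    ∬_D (27x^2 + 27y^2) dA = ∫_{0}^{π} ∫_{0}^{4} (27r^2) · r dr dθ.

Inner integral (in r): ∫_{0}^{4} (27r^2) · r dr = 1728.

Outer integral (in θ): ∫_{0}^{π} (1728) dθ = 1728π.

Therefore ∬_D (27x^2 + 27y^2) dA = 1728π.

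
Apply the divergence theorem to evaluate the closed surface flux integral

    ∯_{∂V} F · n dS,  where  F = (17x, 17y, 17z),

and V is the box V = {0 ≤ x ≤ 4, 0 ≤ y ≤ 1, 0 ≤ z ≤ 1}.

By the divergence theorem,

    ∯_{∂V} F · n dS = ∭_V (∇ · F) dV.

Compute the divergence:
    ∇ · F = ∂F_x/∂x + ∂F_y/∂y + ∂F_z/∂z = 17 + 17 + 17 = 51.

V is a rectangular box, so dV = dx dy dz with 0 ≤ x ≤ 4, 0 ≤ y ≤ 1, 0 ≤ z ≤ 1.

Integrate (51) over V as an iterated integral:

    ∭_V (∇·F) dV = ∫_0^{4} ∫_0^{1} ∫_0^{1} (51) dz dy dx.

Inner (z from 0 to 1): 51.
Middle (y from 0 to 1): 51.
Outer (x from 0 to 4): 204.

Therefore ∯_{∂V} F · n dS = 204.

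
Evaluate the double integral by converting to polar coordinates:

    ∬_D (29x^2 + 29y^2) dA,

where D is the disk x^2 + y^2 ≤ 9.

The region D is 0 ≤ r ≤ 3, 0 ≤ θ ≤ 2π in polar coordinates, where x = r cos(θ), y = r sin(θ), and dA = r dr dθ.

Under the substitution, the integrand becomes 29r^2, so

    ∬_D (29x^2 + 29y^2) dA = ∫_{0}^{2π} ∫_{0}^{3} (29r^2) · r dr dθ.

Inner integral (in r): ∫_{0}^{3} (29r^2) · r dr = 2349/4.

Outer integral (in θ): ∫_{0}^{2π} (2349/4) dθ = 2349π/2.

Therefore ∬_D (29x^2 + 29y^2) dA = 2349π/2.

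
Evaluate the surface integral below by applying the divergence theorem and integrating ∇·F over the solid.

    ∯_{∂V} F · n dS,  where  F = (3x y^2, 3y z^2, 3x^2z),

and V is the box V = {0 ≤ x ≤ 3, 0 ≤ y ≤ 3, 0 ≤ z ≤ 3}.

By the divergence theorem,

    ∯_{∂V} F · n dS = ∭_V (∇ · F) dV.

Compute the divergence:
    ∇ · F = ∂F_x/∂x + ∂F_y/∂y + ∂F_z/∂z = 3y^2 + 3z^2 + 3x^2 = 3x^2 + 3y^2 + 3z^2.

V is a rectangular box, so dV = dx dy dz with 0 ≤ x ≤ 3, 0 ≤ y ≤ 3, 0 ≤ z ≤ 3.

Integrate (3x^2 + 3y^2 + 3z^2) over V as an iterated integral:

    ∭_V (∇·F) dV = ∫_0^{3} ∫_0^{3} ∫_0^{3} (3x^2 + 3y^2 + 3z^2) dz dy dx.

Inner (z from 0 to 3): 9x^2 + 9y^2 + 27.
Middle (y from 0 to 3): 27x^2 + 162.
Outer (x from 0 to 3): 729.

Therefore ∯_{∂V} F · n dS = 729.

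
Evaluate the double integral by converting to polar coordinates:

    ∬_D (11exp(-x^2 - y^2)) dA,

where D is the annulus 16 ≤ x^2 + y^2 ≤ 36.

The region D is 4 ≤ r ≤ 6, 0 ≤ θ ≤ 2π in polar coordinates, where x = r cos(θ), y = r sin(θ), and dA = r dr dθ.

Under the substitution, the integrand becomes 11exp(-r^2), so

    ∬_D (11exp(-x^2 - y^2)) dA = ∫_{0}^{2π} ∫_{4}^{6} (11exp(-r^2)) · r dr dθ.

Inner integral (in r): ∫_{4}^{6} (11exp(-r^2)) · r dr = -(11 - 11exp(20))exp(-36)/2.

Outer integral (in θ): ∫_{0}^{2π} (-(11 - 11exp(20))exp(-36)/2) dθ = -11π (1 - exp(20))exp(-36).

Therefore ∬_D (11exp(-x^2 - y^2)) dA = -11π (1 - exp(20))exp(-36).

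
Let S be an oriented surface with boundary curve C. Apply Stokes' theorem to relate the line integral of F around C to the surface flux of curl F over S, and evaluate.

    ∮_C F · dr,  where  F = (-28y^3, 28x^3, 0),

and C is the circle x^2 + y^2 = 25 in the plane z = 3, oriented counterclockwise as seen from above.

Let S be the flat disk x^2 + y^2 ≤ 25 in the plane z = 3, with upward unit normal n̂ = ẑ. By Stokes' theorem,

    ∮_C F · dr = ∬_S (∇ × F) · n̂ dS = ∬_D (curl F)_z dA,

where D is the disk x^2 + y^2 ≤ 25.

Compute the curl of F = (-28y^3, 28x^3, 0):
    (∇ × F)_x = ∂F_z/∂y - ∂F_y/∂z = 0,
    (∇ × F)_y = ∂F_x/∂z - ∂F_z/∂x = 0,
    (∇ × F)_z = ∂F_y/∂x - ∂F_x/∂y = 84x^2 + 84y^2.

On z = 3, (curl F)_z = 84x^2 + 84y^2.

Convert to polar (x = r cos θ, y = r sin θ, dA = r dr dθ); the integrand becomes 84r^2, so

    ∬_D (curl F)_z dA = ∫_0^{2π} ∫_0^{5} (84r^2) · r dr dθ.

Inner (r from 0 to 5): 13125.
Outer (θ from 0 to 2π): 26250π.

Therefore ∮_C F · dr = 26250π.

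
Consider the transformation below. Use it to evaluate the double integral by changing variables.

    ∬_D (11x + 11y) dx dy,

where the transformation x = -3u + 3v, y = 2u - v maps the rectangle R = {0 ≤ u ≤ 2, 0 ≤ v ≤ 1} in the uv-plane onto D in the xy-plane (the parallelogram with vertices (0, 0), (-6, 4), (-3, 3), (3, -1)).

Compute the Jacobian determinant of (x, y) with respect to (u, v):

    ∂(x,y)/∂(u,v) = | -3  3 | = (-3)(-1) - (3)(2) = -3.
                   | 2  -1 |

Its absolute value is |J| = 3 (the area scaling factor).

Substituting x = -3u + 3v, y = 2u - v into the integrand,

    11x + 11y → -11u + 22v,

so the integral becomes

    ∬_R (-11u + 22v) · |J| du dv = ∫_0^2 ∫_0^1 (-33u + 66v) dv du.

Inner (v): 33 - 33u.
Outer (u): 0.

Therefore ∬_D (11x + 11y) dx dy = 0.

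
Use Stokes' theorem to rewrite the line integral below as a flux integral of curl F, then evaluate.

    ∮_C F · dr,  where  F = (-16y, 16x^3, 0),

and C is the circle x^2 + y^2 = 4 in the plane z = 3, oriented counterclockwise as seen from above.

Let S be the flat disk x^2 + y^2 ≤ 4 in the plane z = 3, with upward unit normal n̂ = ẑ. By Stokes' theorem,

    ∮_C F · dr = ∬_S (∇ × F) · n̂ dS = ∬_D (curl F)_z dA,

where D is the disk x^2 + y^2 ≤ 4.

Compute the curl of F = (-16y, 16x^3, 0):
    (∇ × F)_x = ∂F_z/∂y - ∂F_y/∂z = 0,
    (∇ × F)_y = ∂F_x/∂z - ∂F_z/∂x = 0,
    (∇ × F)_z = ∂F_y/∂x - ∂F_x/∂y = 48x^2 + 16.

On z = 3, (curl F)_z = 48x^2 + 16.

Convert to polar (x = r cos θ, y = r sin θ, dA = r dr dθ); the integrand becomes 48r^2cos(θ)^2 + 16, so

    ∬_D (curl F)_z dA = ∫_0^{2π} ∫_0^{2} (48r^2cos(θ)^2 + 16) · r dr dθ.

Inner (r from 0 to 2): 192cos(θ)^2 + 32.
Outer (θ from 0 to 2π): 256π.

Therefore ∮_C F · dr = 256π.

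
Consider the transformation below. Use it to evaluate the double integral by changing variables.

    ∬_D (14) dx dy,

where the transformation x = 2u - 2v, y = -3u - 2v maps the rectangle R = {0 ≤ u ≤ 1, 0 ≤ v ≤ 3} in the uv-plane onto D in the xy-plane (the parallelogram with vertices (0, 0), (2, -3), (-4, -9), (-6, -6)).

Compute the Jacobian determinant of (x, y) with respect to (u, v):

    ∂(x,y)/∂(u,v) = | 2  -2 | = (2)(-2) - (-2)(-3) = -10.
                   | -3  -2 |

Its absolute value is |J| = 10 (the area scaling factor).

Substituting x = 2u - 2v, y = -3u - 2v into the integrand,

    14 → 14,

so the integral becomes

    ∬_R (14) · |J| du dv = ∫_0^1 ∫_0^3 (140) dv du.

Inner (v): 420.
Outer (u): 420.

Therefore ∬_D (14) dx dy = 420.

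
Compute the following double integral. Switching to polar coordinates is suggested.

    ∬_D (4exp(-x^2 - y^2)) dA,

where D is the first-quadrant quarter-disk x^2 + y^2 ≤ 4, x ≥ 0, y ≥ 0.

The region D is 0 ≤ r ≤ 2, 0 ≤ θ ≤ π/2 in polar coordinates, where x = r cos(θ), y = r sin(θ), and dA = r dr dθ.

Under the substitution, the integrand becomes 4exp(-r^2), so

    ∬_D (4exp(-x^2 - y^2)) dA = ∫_{0}^{π/2} ∫_{0}^{2} (4exp(-r^2)) · r dr dθ.

Inner integral (in r): ∫_{0}^{2} (4exp(-r^2)) · r dr = 2 - 2exp(-4).

Outer integral (in θ): ∫_{0}^{π/2} (2 - 2exp(-4)) dθ = -π exp(-4) + π.

Therefore ∬_D (4exp(-x^2 - y^2)) dA = -π exp(-4) + π.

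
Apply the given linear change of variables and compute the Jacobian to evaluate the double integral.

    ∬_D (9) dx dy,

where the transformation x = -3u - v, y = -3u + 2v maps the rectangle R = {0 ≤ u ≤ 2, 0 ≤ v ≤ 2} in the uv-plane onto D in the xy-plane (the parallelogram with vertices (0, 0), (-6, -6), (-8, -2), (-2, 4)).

Compute the Jacobian determinant of (x, y) with respect to (u, v):

    ∂(x,y)/∂(u,v) = | -3  -1 | = (-3)(2) - (-1)(-3) = -9.
                   | -3  2 |

Its absolute value is |J| = 9 (the area scaling factor).

Substituting x = -3u - v, y = -3u + 2v into the integrand,

    9 → 9,

so the integral becomes

    ∬_R (9) · |J| du dv = ∫_0^2 ∫_0^2 (81) dv du.

Inner (v): 162.
Outer (u): 324.

Therefore ∬_D (9) dx dy = 324.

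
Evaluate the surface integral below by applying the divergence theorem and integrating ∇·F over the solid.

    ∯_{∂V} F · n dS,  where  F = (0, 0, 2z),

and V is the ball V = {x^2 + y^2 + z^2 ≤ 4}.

By the divergence theorem,

    ∯_{∂V} F · n dS = ∭_V (∇ · F) dV.

Compute the divergence:
    ∇ · F = ∂F_x/∂x + ∂F_y/∂y + ∂F_z/∂z = 0 + 0 + 2 = 2.

In spherical coordinates, x = ρ sin(φ) cos(θ), y = ρ sin(φ) sin(θ), z = ρ cos(φ), dV = ρ^2 sin(φ) dρ dφ dθ, with 0 ≤ ρ ≤ 2, 0 ≤ φ ≤ π, 0 ≤ θ ≤ 2π.

The integrand, after substitution and multiplying by the volume element, becomes (2) · ρ^2 sin(φ), so

    ∭_V (∇·F) dV = ∫_0^{2π} ∫_0^{π} ∫_0^{2} (2) · ρ^2 sin(φ) dρ dφ dθ.

Inner (ρ from 0 to 2): 16sin(φ)/3.
Middle (φ from 0 to π): 32/3.
Outer (θ from 0 to 2π): 64π/3.

Therefore ∯_{∂V} F · n dS = 64π/3.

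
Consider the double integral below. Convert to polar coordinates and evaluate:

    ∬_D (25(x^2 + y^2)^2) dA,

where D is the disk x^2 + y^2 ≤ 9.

The region D is 0 ≤ r ≤ 3, 0 ≤ θ ≤ 2π in polar coordinates, where x = r cos(θ), y = r sin(θ), and dA = r dr dθ.

Under the substitution, the integrand becomes 25r^4, so

    ∬_D (25(x^2 + y^2)^2) dA = ∫_{0}^{2π} ∫_{0}^{3} (25r^4) · r dr dθ.

Inner integral (in r): ∫_{0}^{3} (25r^4) · r dr = 6075/2.

Outer integral (in θ): ∫_{0}^{2π} (6075/2) dθ = 6075π.

Therefore ∬_D (25(x^2 + y^2)^2) dA = 6075π.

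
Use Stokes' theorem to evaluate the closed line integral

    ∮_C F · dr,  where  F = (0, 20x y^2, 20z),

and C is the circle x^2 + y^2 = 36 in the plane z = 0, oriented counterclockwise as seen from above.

Let S be the flat disk x^2 + y^2 ≤ 36 in the plane z = 0, with upward unit normal n̂ = ẑ. By Stokes' theorem,

    ∮_C F · dr = ∬_S (∇ × F) · n̂ dS = ∬_D (curl F)_z dA,

where D is the disk x^2 + y^2 ≤ 36.

Compute the curl of F = (0, 20x y^2, 20z):
    (∇ × F)_x = ∂F_z/∂y - ∂F_y/∂z = 0,
    (∇ × F)_y = ∂F_x/∂z - ∂F_z/∂x = 0,
    (∇ × F)_z = ∂F_y/∂x - ∂F_x/∂y = 20y^2.

On z = 0, (curl F)_z = 20y^2.

Convert to polar (x = r cos θ, y = r sin θ, dA = r dr dθ); the integrand becomes 20r^2sin(θ)^2, so

    ∬_D (curl F)_z dA = ∫_0^{2π} ∫_0^{6} (20r^2sin(θ)^2) · r dr dθ.

Inner (r from 0 to 6): 6480sin(θ)^2.
Outer (θ from 0 to 2π): 6480π.

Therefore ∮_C F · dr = 6480π.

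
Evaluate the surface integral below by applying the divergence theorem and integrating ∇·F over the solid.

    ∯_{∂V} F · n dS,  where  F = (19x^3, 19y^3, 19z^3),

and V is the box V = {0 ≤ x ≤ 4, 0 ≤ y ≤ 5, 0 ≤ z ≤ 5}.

By the divergence theorem,

    ∯_{∂V} F · n dS = ∭_V (∇ · F) dV.

Compute the divergence:
    ∇ · F = ∂F_x/∂x + ∂F_y/∂y + ∂F_z/∂z = 57x^2 + 57y^2 + 57z^2.

V is a rectangular box, so dV = dx dy dz with 0 ≤ x ≤ 4, 0 ≤ y ≤ 5, 0 ≤ z ≤ 5.

Integrate (57x^2 + 57y^2 + 57z^2) over V as an iterated integral:

    ∭_V (∇·F) dV = ∫_0^{4} ∫_0^{5} ∫_0^{5} (57x^2 + 57y^2 + 57z^2) dz dy dx.

Inner (z from 0 to 5): 285x^2 + 285y^2 + 2375.
Middle (y from 0 to 5): 1425x^2 + 23750.
Outer (x from 0 to 4): 125400.

Therefore ∯_{∂V} F · n dS = 125400.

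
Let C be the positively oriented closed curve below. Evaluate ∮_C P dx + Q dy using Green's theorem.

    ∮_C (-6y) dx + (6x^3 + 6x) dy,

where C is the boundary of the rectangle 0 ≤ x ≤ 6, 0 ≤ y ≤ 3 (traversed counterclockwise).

Green's theorem converts the closed line integral into a double integral over the enclosed region D:

    ∮_C P dx + Q dy = ∬_D (∂Q/∂x - ∂P/∂y) dA.

Here P = -6y, Q = 6x^3 + 6x, so

    ∂Q/∂x = 18x^2 + 6,    ∂P/∂y = -6,
    ∂Q/∂x - ∂P/∂y = 18x^2 + 12.

D is the region 0 ≤ x ≤ 6, 0 ≤ y ≤ 3. Evaluating the double integral:

    ∬_D (18x^2 + 12) dA = ∫_0^{6} ∫_0^{3} (18x^2 + 12) dy dx.

Inner (y from 0 to 3): 54x^2 + 36.
Outer (x from 0 to 6): 4104.

Therefore ∮_C P dx + Q dy = 4104.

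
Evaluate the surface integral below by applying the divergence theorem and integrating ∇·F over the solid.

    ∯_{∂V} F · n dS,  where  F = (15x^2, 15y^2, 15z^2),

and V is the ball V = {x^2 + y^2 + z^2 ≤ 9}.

By the divergence theorem,

    ∯_{∂V} F · n dS = ∭_V (∇ · F) dV.

Compute the divergence:
    ∇ · F = ∂F_x/∂x + ∂F_y/∂y + ∂F_z/∂z = 30x + 30y + 30z.

In spherical coordinates, x = ρ sin(φ) cos(θ), y = ρ sin(φ) sin(θ), z = ρ cos(φ), dV = ρ^2 sin(φ) dρ dφ dθ, with 0 ≤ ρ ≤ 3, 0 ≤ φ ≤ π, 0 ≤ θ ≤ 2π.

The integrand, after substitution and multiplying by the volume element, becomes (30ρ (sqrt(2)sin(φ)sin(θ + π/4) + cos(φ))) · ρ^2 sin(φ), so

    ∭_V (∇·F) dV = ∫_0^{2π} ∫_0^{π} ∫_0^{3} (30ρ (sqrt(2)sin(φ)sin(θ + π/4) + cos(φ))) · ρ^2 sin(φ) dρ dφ dθ.

Inner (ρ from 0 to 3): 1215(sqrt(2)sin(φ)sin(θ + π/4) + cos(φ))sin(φ)/2.
Middle (φ from 0 to π): 1215sqrt(2)π sin(θ + π/4)/4.
Outer (θ from 0 to 2π): 0.

Therefore ∯_{∂V} F · n dS = 0.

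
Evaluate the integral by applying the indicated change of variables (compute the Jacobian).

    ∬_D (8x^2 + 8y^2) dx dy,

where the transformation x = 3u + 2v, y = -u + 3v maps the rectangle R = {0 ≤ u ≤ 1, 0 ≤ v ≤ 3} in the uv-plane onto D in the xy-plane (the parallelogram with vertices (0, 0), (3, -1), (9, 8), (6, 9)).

Compute the Jacobian determinant of (x, y) with respect to (u, v):

    ∂(x,y)/∂(u,v) = | 3  2 | = (3)(3) - (2)(-1) = 11.
                   | -1  3 |

Its absolute value is |J| = 11 (the area scaling factor).

Substituting x = 3u + 2v, y = -u + 3v into the integrand,

    8x^2 + 8y^2 → 80u^2 + 48u v + 104v^2,

so the integral becomes

    ∬_R (80u^2 + 48u v + 104v^2) · |J| du dv = ∫_0^1 ∫_0^3 (880u^2 + 528u v + 1144v^2) dv du.

Inner (v): 2640u^2 + 2376u + 10296.
Outer (u): 12364.

Therefore ∬_D (8x^2 + 8y^2) dx dy = 12364.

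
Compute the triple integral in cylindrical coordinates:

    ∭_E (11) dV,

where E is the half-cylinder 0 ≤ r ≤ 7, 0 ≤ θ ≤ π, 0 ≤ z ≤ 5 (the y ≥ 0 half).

In cylindrical coordinates, x = r cos(θ), y = r sin(θ), z = z, and dV = r dr dθ dz.

The integrand becomes 11, so

    ∭_E (11) dV = ∫_{0}^{π} ∫_{0}^{7} ∫_{0}^{5} (11) · r dz dr dθ.

Inner (z): 55r.
Middle (r from 0 to 7): 2695/2.
Outer (θ): 2695π/2.

Therefore the triple integral equals 2695π/2.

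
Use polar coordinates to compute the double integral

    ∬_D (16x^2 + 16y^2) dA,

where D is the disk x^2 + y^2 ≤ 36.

The region D is 0 ≤ r ≤ 6, 0 ≤ θ ≤ 2π in polar coordinates, where x = r cos(θ), y = r sin(θ), and dA = r dr dθ.

Under the substitution, the integrand becomes 16r^2, so

    ∬_D (16x^2 + 16y^2) dA = ∫_{0}^{2π} ∫_{0}^{6} (16r^2) · r dr dθ.

Inner integral (in r): ∫_{0}^{6} (16r^2) · r dr = 5184.

Outer integral (in θ): ∫_{0}^{2π} (5184) dθ = 10368π.

Therefore ∬_D (16x^2 + 16y^2) dA = 10368π.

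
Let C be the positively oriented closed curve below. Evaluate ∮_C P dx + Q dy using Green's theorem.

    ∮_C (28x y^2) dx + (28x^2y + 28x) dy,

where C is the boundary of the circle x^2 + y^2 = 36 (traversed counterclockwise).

Green's theorem converts the closed line integral into a double integral over the enclosed region D:

    ∮_C P dx + Q dy = ∬_D (∂Q/∂x - ∂P/∂y) dA.

Here P = 28x y^2, Q = 28x^2y + 28x, so

    ∂Q/∂x = 56x y + 28,    ∂P/∂y = 56x y,
    ∂Q/∂x - ∂P/∂y = 28.

D is the region x^2 + y^2 ≤ 36. Evaluating the double integral:

In polar coordinates (x = r cos θ, y = r sin θ, dA = r dr dθ) the integrand becomes 28, so

    ∬_D (28) dA = ∫_0^{2π} ∫_0^{6} (28) · r dr dθ.

Inner (r from 0 to 6): 504.
Outer (θ from 0 to 2π): 1008π.

Therefore ∮_C P dx + Q dy = 1008π.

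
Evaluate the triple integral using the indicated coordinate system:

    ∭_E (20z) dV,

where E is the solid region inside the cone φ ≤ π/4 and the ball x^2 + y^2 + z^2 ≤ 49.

In spherical coordinates, x = ρ sin(φ) cos(θ), y = ρ sin(φ) sin(θ), z = ρ cos(φ), and dV = ρ^2 sin(φ) dρ dφ dθ.

The integrand becomes 20ρ cos(φ), so

    ∭_E (20z) dV = ∫_{0}^{2π} ∫_{0}^{π/4} ∫_{0}^{7} (20ρ cos(φ)) · ρ^2 sin(φ) dρ dφ dθ.

Inner (ρ): 12005sin(2φ)/2.
Middle (φ): 12005/4.
Outer (θ): 12005π/2.

Therefore the triple integral equals 12005π/2.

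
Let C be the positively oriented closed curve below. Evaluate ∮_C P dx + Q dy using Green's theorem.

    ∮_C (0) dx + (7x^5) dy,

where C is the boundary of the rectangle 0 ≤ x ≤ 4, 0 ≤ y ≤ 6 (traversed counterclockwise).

Green's theorem converts the closed line integral into a double integral over the enclosed region D:

    ∮_C P dx + Q dy = ∬_D (∂Q/∂x - ∂P/∂y) dA.

Here P = 0, Q = 7x^5, so

    ∂Q/∂x = 35x^4,    ∂P/∂y = 0,
    ∂Q/∂x - ∂P/∂y = 35x^4.

D is the region 0 ≤ x ≤ 4, 0 ≤ y ≤ 6. Evaluating the double integral:

    ∬_D (35x^4) dA = ∫_0^{4} ∫_0^{6} (35x^4) dy dx.

Inner (y from 0 to 6): 210x^4.
Outer (x from 0 to 4): 43008.

Therefore ∮_C P dx + Q dy = 43008.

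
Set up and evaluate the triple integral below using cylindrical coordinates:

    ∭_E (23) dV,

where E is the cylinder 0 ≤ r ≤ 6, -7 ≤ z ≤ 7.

In cylindrical coordinates, x = r cos(θ), y = r sin(θ), z = z, and dV = r dr dθ dz.

The integrand becomes 23, so

    ∭_E (23) dV = ∫_{0}^{2π} ∫_{0}^{6} ∫_{-7}^{7} (23) · r dz dr dθ.

Inner (z): 322r.
Middle (r from 0 to 6): 5796.
Outer (θ): 11592π.

Therefore the triple integral equals 11592π.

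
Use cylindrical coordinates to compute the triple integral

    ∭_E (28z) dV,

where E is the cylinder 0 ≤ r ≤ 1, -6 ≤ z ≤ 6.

In cylindrical coordinates, x = r cos(θ), y = r sin(θ), z = z, and dV = r dr dθ dz.

The integrand becomes 28z, so

    ∭_E (28z) dV = ∫_{0}^{2π} ∫_{0}^{1} ∫_{-6}^{6} (28z) · r dz dr dθ.

Inner (z): 0.
Middle (r from 0 to 1): 0.
Outer (θ): 0.

Therefore the triple integral equals 0.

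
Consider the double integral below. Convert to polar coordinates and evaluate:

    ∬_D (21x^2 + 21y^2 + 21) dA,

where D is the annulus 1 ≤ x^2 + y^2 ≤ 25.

The region D is 1 ≤ r ≤ 5, 0 ≤ θ ≤ 2π in polar coordinates, where x = r cos(θ), y = r sin(θ), and dA = r dr dθ.

Under the substitution, the integrand becomes 21r^2 + 21, so

    ∬_D (21x^2 + 21y^2 + 21) dA = ∫_{0}^{2π} ∫_{1}^{5} (21r^2 + 21) · r dr dθ.

Inner integral (in r): ∫_{1}^{5} (21r^2 + 21) · r dr = 3528.

Outer integral (in θ): ∫_{0}^{2π} (3528) dθ = 7056π.

Therefore ∬_D (21x^2 + 21y^2 + 21) dA = 7056π.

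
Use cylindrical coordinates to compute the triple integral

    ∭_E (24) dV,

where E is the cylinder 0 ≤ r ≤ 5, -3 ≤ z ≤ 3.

In cylindrical coordinates, x = r cos(θ), y = r sin(θ), z = z, and dV = r dr dθ dz.

The integrand becomes 24, so

    ∭_E (24) dV = ∫_{0}^{2π} ∫_{0}^{5} ∫_{-3}^{3} (24) · r dz dr dθ.

Inner (z): 144r.
Middle (r from 0 to 5): 1800.
Outer (θ): 3600π.

Therefore the triple integral equals 3600π.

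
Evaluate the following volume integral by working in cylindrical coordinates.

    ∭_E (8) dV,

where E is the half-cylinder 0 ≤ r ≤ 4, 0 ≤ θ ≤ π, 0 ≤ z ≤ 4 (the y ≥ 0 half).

In cylindrical coordinates, x = r cos(θ), y = r sin(θ), z = z, and dV = r dr dθ dz.

The integrand becomes 8, so

    ∭_E (8) dV = ∫_{0}^{π} ∫_{0}^{4} ∫_{0}^{4} (8) · r dz dr dθ.

Inner (z): 32r.
Middle (r from 0 to 4): 256.
Outer (θ): 256π.

Therefore the triple integral equals 256π.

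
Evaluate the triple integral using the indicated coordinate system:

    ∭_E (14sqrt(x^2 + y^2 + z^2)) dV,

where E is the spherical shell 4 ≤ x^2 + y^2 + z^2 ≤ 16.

In spherical coordinates, x = ρ sin(φ) cos(θ), y = ρ sin(φ) sin(θ), z = ρ cos(φ), and dV = ρ^2 sin(φ) dρ dφ dθ.

The integrand becomes 14ρ, so

    ∭_E (14sqrt(x^2 + y^2 + z^2)) dV = ∫_{0}^{2π} ∫_{0}^{π} ∫_{2}^{4} (14ρ) · ρ^2 sin(φ) dρ dφ dθ.

Inner (ρ): 840sin(φ).
Middle (φ): 1680.
Outer (θ): 3360π.

Therefore the triple integral equals 3360π.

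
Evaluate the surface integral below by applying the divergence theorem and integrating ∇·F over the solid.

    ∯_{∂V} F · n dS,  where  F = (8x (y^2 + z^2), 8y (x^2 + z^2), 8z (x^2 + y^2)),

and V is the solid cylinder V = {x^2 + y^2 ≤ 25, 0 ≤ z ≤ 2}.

By the divergence theorem,

    ∯_{∂V} F · n dS = ∭_V (∇ · F) dV.

Compute the divergence:
    ∇ · F = ∂F_x/∂x + ∂F_y/∂y + ∂F_z/∂z = 8y^2 + 8z^2 + 8x^2 + 8z^2 + 8x^2 + 8y^2 = 16x^2 + 16y^2 + 16z^2.

In cylindrical coordinates, x = r cos(θ), y = r sin(θ), z = z, dV = r dr dθ dz, with 0 ≤ r ≤ 5, 0 ≤ θ ≤ 2π, 0 ≤ z ≤ 2.

The integrand, after substitution and multiplying by the volume element, becomes (16r^2 + 16z^2) · r, so

    ∭_V (∇·F) dV = ∫_0^{2π} ∫_0^{5} ∫_0^{2} (16r^2 + 16z^2) · r dz dr dθ.

Inner (z from 0 to 2): 32r (r^2 + 4/3).
Middle (r from 0 to 5): 16600/3.
Outer (θ from 0 to 2π): 33200π/3.

Therefore ∯_{∂V} F · n dS = 33200π/3.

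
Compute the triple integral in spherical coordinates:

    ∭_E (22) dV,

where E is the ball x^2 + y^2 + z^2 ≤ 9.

In spherical coordinates, x = ρ sin(φ) cos(θ), y = ρ sin(φ) sin(θ), z = ρ cos(φ), and dV = ρ^2 sin(φ) dρ dφ dθ.

The integrand becomes 22, so

    ∭_E (22) dV = ∫_{0}^{2π} ∫_{0}^{π} ∫_{0}^{3} (22) · ρ^2 sin(φ) dρ dφ dθ.

Inner (ρ): 198sin(φ).
Middle (φ): 396.
Outer (θ): 792π.

Therefore the triple integral equals 792π.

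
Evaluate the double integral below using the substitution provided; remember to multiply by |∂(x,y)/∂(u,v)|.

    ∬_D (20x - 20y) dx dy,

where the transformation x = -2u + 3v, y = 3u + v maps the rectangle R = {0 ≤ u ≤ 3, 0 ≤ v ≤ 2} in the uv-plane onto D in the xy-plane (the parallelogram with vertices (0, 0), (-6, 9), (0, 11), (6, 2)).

Compute the Jacobian determinant of (x, y) with respect to (u, v):

    ∂(x,y)/∂(u,v) = | -2  3 | = (-2)(1) - (3)(3) = -11.
                   | 3  1 |

Its absolute value is |J| = 11 (the area scaling factor).

Substituting x = -2u + 3v, y = 3u + v into the integrand,

    20x - 20y → -100u + 40v,

so the integral becomes

    ∬_R (-100u + 40v) · |J| du dv = ∫_0^3 ∫_0^2 (-1100u + 440v) dv du.

Inner (v): 880 - 2200u.
Outer (u): -7260.

Therefore ∬_D (20x - 20y) dx dy = -7260.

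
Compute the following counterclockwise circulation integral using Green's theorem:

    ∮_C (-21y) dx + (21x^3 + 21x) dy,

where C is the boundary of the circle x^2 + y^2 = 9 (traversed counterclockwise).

Green's theorem converts the closed line integral into a double integral over the enclosed region D:

    ∮_C P dx + Q dy = ∬_D (∂Q/∂x - ∂P/∂y) dA.

Here P = -21y, Q = 21x^3 + 21x, so

    ∂Q/∂x = 63x^2 + 21,    ∂P/∂y = -21,
    ∂Q/∂x - ∂P/∂y = 63x^2 + 42.

D is the region x^2 + y^2 ≤ 9. Evaluating the double integral:

In polar coordinates (x = r cos θ, y = r sin θ, dA = r dr dθ) the integrand becomes 63r^2cos(θ)^2 + 42, so

    ∬_D (63x^2 + 42) dA = ∫_0^{2π} ∫_0^{3} (63r^2cos(θ)^2 + 42) · r dr dθ.

Inner (r from 0 to 3): 5103cos(θ)^2/4 + 189.
Outer (θ from 0 to 2π): 6615π/4.

Therefore ∮_C P dx + Q dy = 6615π/4.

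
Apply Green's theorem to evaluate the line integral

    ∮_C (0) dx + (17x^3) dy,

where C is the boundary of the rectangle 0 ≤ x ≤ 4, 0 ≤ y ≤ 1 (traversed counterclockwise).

Green's theorem converts the closed line integral into a double integral over the enclosed region D:

    ∮_C P dx + Q dy = ∬_D (∂Q/∂x - ∂P/∂y) dA.

Here P = 0, Q = 17x^3, so

    ∂Q/∂x = 51x^2,    ∂P/∂y = 0,
    ∂Q/∂x - ∂P/∂y = 51x^2.

D is the region 0 ≤ x ≤ 4, 0 ≤ y ≤ 1. Evaluating the double integral:

    ∬_D (51x^2) dA = ∫_0^{4} ∫_0^{1} (51x^2) dy dx.

Inner (y from 0 to 1): 51x^2.
Outer (x from 0 to 4): 1088.

Therefore ∮_C P dx + Q dy = 1088.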